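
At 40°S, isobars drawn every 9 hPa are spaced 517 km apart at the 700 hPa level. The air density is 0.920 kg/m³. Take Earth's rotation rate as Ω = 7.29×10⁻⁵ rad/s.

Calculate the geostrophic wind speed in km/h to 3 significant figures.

Coriolis parameter at 40°S:
f = 2Ω sin φ = 2 × 7.29×10⁻⁵ × sin 40° = 9.37×10⁻⁵ s⁻¹
Pressure gradient: |∂P/∂n| = 900 Pa / 517000 m = 1.74×10⁻³ Pa/m
Geostrophic balance (pressure-gradient force = Coriolis force):
V_g = (1/(fρ)) |∂P/∂n| = 1.74×10⁻³ / (9.37×10⁻⁵ × 0.920) = 20.2 m/s
Converting: 20.2 m/s × 3.6 = 72.7 km/h

72.7 km/h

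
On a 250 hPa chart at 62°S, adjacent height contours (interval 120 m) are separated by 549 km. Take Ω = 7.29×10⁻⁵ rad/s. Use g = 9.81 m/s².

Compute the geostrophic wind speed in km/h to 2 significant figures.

Coriolis parameter at 62°S:
f = 2Ω sin φ = 2 × 7.29×10⁻⁵ × sin 62° = 1.29×10⁻⁴ s⁻¹
Height gradient: |∂Z/∂n| = 120 m / 549000 m = 2.19×10⁻⁴
On a pressure surface, geostrophic balance gives V_g = (g/f)|∂Z/∂n|:
V_g = 9.81 × 2.19×10⁻⁴ / 1.29×10⁻⁴ = 16.7 m/s
Converting: 16.7 m/s × 3.6 = 60 km/h

60 km/h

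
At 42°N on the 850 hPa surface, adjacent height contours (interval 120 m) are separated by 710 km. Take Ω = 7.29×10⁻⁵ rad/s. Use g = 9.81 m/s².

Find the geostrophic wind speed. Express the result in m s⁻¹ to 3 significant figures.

17.0 m s⁻¹

Coriolis parameter at 42°N:
f = 2Ω sin φ = 2 × 7.29×10⁻⁵ × sin 42° = 9.76×10⁻⁵ s⁻¹
Height gradient: |∂Z/∂n| = 120 m / 710000 m = 1.69×10⁻⁴
On a pressure surface, geostrophic balance gives V_g = (g/f)|∂Z/∂n|:
V_g = 9.81 × 1.69×10⁻⁴ / 9.76×10⁻⁵ = 17.0 m/s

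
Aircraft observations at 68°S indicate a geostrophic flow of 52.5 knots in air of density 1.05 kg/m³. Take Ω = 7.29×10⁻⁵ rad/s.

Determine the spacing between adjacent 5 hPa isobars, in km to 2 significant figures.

130 km

Coriolis parameter at 68°S:
f = 2Ω sin φ = 2 × 7.29×10⁻⁵ × sin 68° = 1.35×10⁻⁴ s⁻¹
Wind speed in SI: 52.5 knots = 27.0 m/s
Geostrophic balance rearranged: |∂P/∂n| = f ρ V_g
|∂P/∂n| = 1.35×10⁻⁴ × 1.05 × 27.0 = 3.83×10⁻³ Pa/m
Isobar spacing: Δn = ΔP/|∂P/∂n| = 500 Pa / 3.83×10⁻³ Pa/m = 130425 m ≈ 130 km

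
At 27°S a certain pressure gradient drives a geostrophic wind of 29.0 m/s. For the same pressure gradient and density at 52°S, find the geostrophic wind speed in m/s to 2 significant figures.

17 m/s

With the same pressure gradient and density, V_g ∝ 1/f ∝ 1/sin φ.
V₂ = V₁ · sin φ₁ / sin φ₂ = 29.0 × sin 27° / sin 52°
V₂ = 29.0 × 0.4540/0.7880 = 17 m/s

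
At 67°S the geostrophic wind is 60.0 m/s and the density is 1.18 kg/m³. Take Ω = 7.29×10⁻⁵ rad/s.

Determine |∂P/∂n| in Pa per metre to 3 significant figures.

9.50×10⁻³ Pa/m

Coriolis parameter at 67°S:
f = 2Ω sin φ = 2 × 7.29×10⁻⁵ × sin 67° = 1.34×10⁻⁴ s⁻¹
Geostrophic balance rearranged: |∂P/∂n| = f ρ V_g
|∂P/∂n| = 1.34×10⁻⁴ × 1.18 × 60.0 = 9.50×10⁻³ Pa/m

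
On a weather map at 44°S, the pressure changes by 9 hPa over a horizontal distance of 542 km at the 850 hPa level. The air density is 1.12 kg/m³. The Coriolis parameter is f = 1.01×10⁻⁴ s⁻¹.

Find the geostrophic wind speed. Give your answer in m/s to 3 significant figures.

14.7 m/s

Pressure gradient: |∂P/∂n| = 900 Pa / 542000 m = 1.66×10⁻³ Pa/m
Geostrophic balance (pressure-gradient force = Coriolis force):
V_g = (1/(fρ)) |∂P/∂n| = 1.66×10⁻³ / (1.01×10⁻⁴ × 1.12) = 14.7 m/s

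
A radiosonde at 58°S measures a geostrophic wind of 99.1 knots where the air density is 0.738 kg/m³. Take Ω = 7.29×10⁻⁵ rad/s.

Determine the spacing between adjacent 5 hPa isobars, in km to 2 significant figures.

Coriolis parameter at 58°S:
f = 2Ω sin φ = 2 × 7.29×10⁻⁵ × sin 58° = 1.24×10⁻⁴ s⁻¹
Wind speed in SI: 99.1 knots = 51.0 m/s
Geostrophic balance rearranged: |∂P/∂n| = f ρ V_g
|∂P/∂n| = 1.24×10⁻⁴ × 0.738 × 51.0 = 4.65×10⁻³ Pa/m
Isobar spacing: Δn = ΔP/|∂P/∂n| = 500 Pa / 4.65×10⁻³ Pa/m = 107479 m ≈ 110 km

110 km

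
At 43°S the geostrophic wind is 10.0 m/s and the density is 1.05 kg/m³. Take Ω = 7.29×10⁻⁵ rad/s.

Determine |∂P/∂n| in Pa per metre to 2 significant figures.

Coriolis parameter at 43°S:
f = 2Ω sin φ = 2 × 7.29×10⁻⁵ × sin 43° = 9.94×10⁻⁵ s⁻¹
Geostrophic balance rearranged: |∂P/∂n| = f ρ V_g
|∂P/∂n| = 9.94×10⁻⁵ × 1.05 × 10.0 = 1.04×10⁻³ Pa/m

1.0×10⁻³ Pa/m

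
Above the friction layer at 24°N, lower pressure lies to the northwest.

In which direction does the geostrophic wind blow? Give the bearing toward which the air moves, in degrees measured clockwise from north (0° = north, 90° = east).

045°

The pressure-gradient force points toward the northwest (bearing 315°).
Geostrophic balance: in the Northern Hemisphere the Coriolis force deflects motion to the right, so the geostrophic wind blows 90° to the right of the pressure-gradient force (low pressure on the left).
Rotating 315° by 90° clockwise gives 045° — the wind blows toward the northeast.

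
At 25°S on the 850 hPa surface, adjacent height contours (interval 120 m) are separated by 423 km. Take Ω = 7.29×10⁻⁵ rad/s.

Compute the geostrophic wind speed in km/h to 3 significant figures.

163 km/h

Coriolis parameter at 25°S:
f = 2Ω sin φ = 2 × 7.29×10⁻⁵ × sin 25° = 6.16×10⁻⁵ s⁻¹
Height gradient: |∂Z/∂n| = 120 m / 423000 m = 2.84×10⁻⁴
On a pressure surface, geostrophic balance gives V_g = (g/f)|∂Z/∂n|:
V_g = 9.81 × 2.84×10⁻⁴ / 6.16×10⁻⁵ = 45.2 m/s
Converting: 45.2 m/s × 3.6 = 163 km/h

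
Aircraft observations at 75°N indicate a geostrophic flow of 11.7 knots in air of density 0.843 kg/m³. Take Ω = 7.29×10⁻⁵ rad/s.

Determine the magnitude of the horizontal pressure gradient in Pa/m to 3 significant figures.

7.15×10⁻⁴ Pa/m

Coriolis parameter at 75°N:
f = 2Ω sin φ = 2 × 7.29×10⁻⁵ × sin 75° = 1.41×10⁻⁴ s⁻¹
Wind speed in SI: 11.7 knots = 6.02 m/s
Geostrophic balance rearranged: |∂P/∂n| = f ρ V_g
|∂P/∂n| = 1.41×10⁻⁴ × 0.843 × 6.02 = 7.15×10⁻⁴ Pa/m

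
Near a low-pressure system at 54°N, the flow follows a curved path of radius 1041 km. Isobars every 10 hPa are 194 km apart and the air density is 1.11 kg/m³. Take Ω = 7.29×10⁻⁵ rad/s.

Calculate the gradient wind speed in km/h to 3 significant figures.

Coriolis parameter at 54°N:
f = 2Ω sin φ = 2 × 7.29×10⁻⁵ × sin 54° = 1.18×10⁻⁴ s⁻¹
Pressure gradient: |∂P/∂n| = 1000 Pa / 194000 m = 5.15×10⁻³ Pa/m
Geostrophic speed: V_g = |∂P/∂n|/(fρ) = 5.15×10⁻³/(1.18×10⁻⁴ × 1.11) = 39.4 m/s
Around a low, centrifugal force acts outward with Coriolis, so pressure-gradient force balances both:
(1/ρ)|∂P/∂n| = fV + V²/R  →  V² + fR·V − fR·V_g = 0
With fR = 1.18×10⁻⁴ × 1041×10³ m = 123 m/s:
V = [−fR + √((fR)² + 4 fR V_g)]/2 = [−123 + √(123² + 4×123×39.4)]/2 = 31.4 m/s
Subgeostrophic (V < V_g = 39.4 m/s), as expected around a low.
Converting: 31.4 m/s × 3.6 = 113 km/h

113 km/h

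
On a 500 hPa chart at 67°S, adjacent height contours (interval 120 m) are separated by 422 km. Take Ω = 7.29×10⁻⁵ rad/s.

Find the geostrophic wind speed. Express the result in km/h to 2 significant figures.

Coriolis parameter at 67°S:
f = 2Ω sin φ = 2 × 7.29×10⁻⁵ × sin 67° = 1.34×10⁻⁴ s⁻¹
Height gradient: |∂Z/∂n| = 120 m / 422000 m = 2.84×10⁻⁴
On a pressure surface, geostrophic balance gives V_g = (g/f)|∂Z/∂n|:
V_g = 9.81 × 2.84×10⁻⁴ / 1.34×10⁻⁴ = 20.8 m/s
Converting: 20.8 m/s × 3.6 = 75 km/h

75 km/h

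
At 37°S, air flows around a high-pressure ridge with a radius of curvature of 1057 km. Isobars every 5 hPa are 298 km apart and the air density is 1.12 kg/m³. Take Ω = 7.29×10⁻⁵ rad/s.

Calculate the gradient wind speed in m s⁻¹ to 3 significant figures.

Coriolis parameter at 37°S:
f = 2Ω sin φ = 2 × 7.29×10⁻⁵ × sin 37° = 8.77×10⁻⁵ s⁻¹
Pressure gradient: |∂P/∂n| = 500 Pa / 298000 m = 1.68×10⁻³ Pa/m
Geostrophic speed: V_g = |∂P/∂n|/(fρ) = 1.68×10⁻³/(8.77×10⁻⁵ × 1.12) = 17.1 m/s
Around a high, pressure-gradient force acts outward with centrifugal, so Coriolis balances both:
fV = (1/ρ)|∂P/∂n| + V²/R  →  V² − fR·V + fR·V_g = 0
With fR = 8.77×10⁻⁵ × 1057×10³ m = 92.7 m/s:
V = [fR − √((fR)² − 4 fR V_g)]/2 = [92.7 − √(92.7² − 4×92.7×17.1)]/2 = 22.6 m/s
Supergeostrophic (V > V_g = 17.1 m/s), as expected around a high.

22.6 m s⁻¹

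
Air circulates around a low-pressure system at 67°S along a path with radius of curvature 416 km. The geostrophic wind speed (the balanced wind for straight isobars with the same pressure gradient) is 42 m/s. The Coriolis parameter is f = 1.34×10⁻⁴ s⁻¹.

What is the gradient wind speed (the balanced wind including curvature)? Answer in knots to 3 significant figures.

Around a low, centrifugal force acts outward with Coriolis, so pressure-gradient force balances both:
(1/ρ)|∂P/∂n| = fV + V²/R  →  V² + fR·V − fR·V_g = 0
With fR = 1.34×10⁻⁴ × 416×10³ m = 55.7 m/s:
V = [−fR + √((fR)² + 4 fR V_g)]/2 = [−55.7 + √(55.7² + 4×55.7×42)]/2 = 28 m/s
Subgeostrophic (V < V_g = 42 m/s), as expected around a low.
Converting: 28 m/s × 1.944 = 54.4 knots

54.4 knots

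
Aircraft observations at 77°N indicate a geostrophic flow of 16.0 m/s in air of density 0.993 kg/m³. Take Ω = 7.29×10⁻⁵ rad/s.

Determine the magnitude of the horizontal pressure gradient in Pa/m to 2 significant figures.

2.3×10⁻³ Pa/m

Coriolis parameter at 77°N:
f = 2Ω sin φ = 2 × 7.29×10⁻⁵ × sin 77° = 1.42×10⁻⁴ s⁻¹
Geostrophic balance rearranged: |∂P/∂n| = f ρ V_g
|∂P/∂n| = 1.42×10⁻⁴ × 0.993 × 16.0 = 2.26×10⁻³ Pa/m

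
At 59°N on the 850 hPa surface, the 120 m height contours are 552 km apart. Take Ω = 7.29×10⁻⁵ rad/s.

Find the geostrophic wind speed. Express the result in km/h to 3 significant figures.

61.4 km/h

Coriolis parameter at 59°N:
f = 2Ω sin φ = 2 × 7.29×10⁻⁵ × sin 59° = 1.25×10⁻⁴ s⁻¹
Height gradient: |∂Z/∂n| = 120 m / 552000 m = 2.17×10⁻⁴
On a pressure surface, geostrophic balance gives V_g = (g/f)|∂Z/∂n|:
V_g = 9.81 × 2.17×10⁻⁴ / 1.25×10⁻⁴ = 17.1 m/s
Converting: 17.1 m/s × 3.6 = 61.4 km/h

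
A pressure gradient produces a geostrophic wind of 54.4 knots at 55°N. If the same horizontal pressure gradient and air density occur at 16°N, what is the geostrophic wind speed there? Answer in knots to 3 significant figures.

162 knots

With the same pressure gradient and density, V_g ∝ 1/f ∝ 1/sin φ.
V₂ = V₁ · sin φ₁ / sin φ₂ = 54.4 × sin 55° / sin 16°
V₂ = 54.4 × 0.8192/0.2756 = 162 knots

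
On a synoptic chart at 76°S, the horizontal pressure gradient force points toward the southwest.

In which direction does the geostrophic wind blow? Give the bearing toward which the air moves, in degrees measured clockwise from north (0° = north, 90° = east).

The pressure-gradient force points toward the southwest (bearing 225°).
Geostrophic balance: in the Southern Hemisphere the Coriolis force deflects motion to the left, so the geostrophic wind blows 90° to the left of the pressure-gradient force (low pressure on the right).
Rotating 225° by 90° counterclockwise gives 135° — the wind blows toward the southeast.

135°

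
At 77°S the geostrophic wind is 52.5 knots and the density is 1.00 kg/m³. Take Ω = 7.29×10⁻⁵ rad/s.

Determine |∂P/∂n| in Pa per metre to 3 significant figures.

3.84×10⁻³ Pa/m

Coriolis parameter at 77°S:
f = 2Ω sin φ = 2 × 7.29×10⁻⁵ × sin 77° = 1.42×10⁻⁴ s⁻¹
Wind speed in SI: 52.5 knots = 27.0 m/s
Geostrophic balance rearranged: |∂P/∂n| = f ρ V_g
|∂P/∂n| = 1.42×10⁻⁴ × 1.00 × 27.0 = 3.84×10⁻³ Pa/m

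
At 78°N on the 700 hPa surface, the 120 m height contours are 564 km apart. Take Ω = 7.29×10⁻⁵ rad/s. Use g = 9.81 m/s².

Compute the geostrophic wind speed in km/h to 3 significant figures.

Coriolis parameter at 78°N:
f = 2Ω sin φ = 2 × 7.29×10⁻⁵ × sin 78° = 1.43×10⁻⁴ s⁻¹
Height gradient: |∂Z/∂n| = 120 m / 564000 m = 2.13×10⁻⁴
On a pressure surface, geostrophic balance gives V_g = (g/f)|∂Z/∂n|:
V_g = 9.81 × 2.13×10⁻⁴ / 1.43×10⁻⁴ = 14.6 m/s
Converting: 14.6 m/s × 3.6 = 52.7 km/h

52.7 km/h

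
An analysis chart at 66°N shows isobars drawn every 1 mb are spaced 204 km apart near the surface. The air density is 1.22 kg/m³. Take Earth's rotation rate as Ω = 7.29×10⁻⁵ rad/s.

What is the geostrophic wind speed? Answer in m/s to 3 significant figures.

Coriolis parameter at 66°N:
f = 2Ω sin φ = 2 × 7.29×10⁻⁵ × sin 66° = 1.33×10⁻⁴ s⁻¹
Pressure gradient: |∂P/∂n| = 100 Pa / 204000 m = 4.90×10⁻⁴ Pa/m
Geostrophic balance (pressure-gradient force = Coriolis force):
V_g = (1/(fρ)) |∂P/∂n| = 4.90×10⁻⁴ / (1.33×10⁻⁴ × 1.22) = 3.02 m/s

3.02 m/s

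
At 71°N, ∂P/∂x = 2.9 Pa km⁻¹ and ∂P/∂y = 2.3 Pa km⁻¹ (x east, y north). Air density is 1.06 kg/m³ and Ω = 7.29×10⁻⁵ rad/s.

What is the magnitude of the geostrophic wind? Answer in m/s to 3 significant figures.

Coriolis parameter at 71°N:
f = 2Ω sin φ = 2 × 7.29×10⁻⁵ × sin 71° = 1.38×10⁻⁴ s⁻¹
Component geostrophic relations (x east, y north):
u_g = −(1/(fρ)) ∂P/∂y,  v_g = (1/(fρ)) ∂P/∂x
u_g = −(2.3×10⁻³)/(1.38×10⁻⁴ × 1.06) = −15.7 m/s;  v_g = (2.9×10⁻³)/(1.38×10⁻⁴ × 1.06) = 19.8 m/s
|V_g| = √(u_g² + v_g²) = 25.3 m/s

25.3 m/s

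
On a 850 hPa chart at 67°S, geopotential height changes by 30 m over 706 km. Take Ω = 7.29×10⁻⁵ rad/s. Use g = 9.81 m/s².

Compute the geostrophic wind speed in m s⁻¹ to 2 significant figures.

3.1 m s⁻¹

Coriolis parameter at 67°S:
f = 2Ω sin φ = 2 × 7.29×10⁻⁵ × sin 67° = 1.34×10⁻⁴ s⁻¹
Height gradient: |∂Z/∂n| = 30 m / 706000 m = 4.25×10⁻⁵
On a pressure surface, geostrophic balance gives V_g = (g/f)|∂Z/∂n|:
V_g = 9.81 × 4.25×10⁻⁵ / 1.34×10⁻⁴ = 3.11 m/s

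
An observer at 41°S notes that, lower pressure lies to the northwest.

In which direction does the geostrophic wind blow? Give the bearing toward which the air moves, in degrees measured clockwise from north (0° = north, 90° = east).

The pressure-gradient force points toward the northwest (bearing 315°).
Geostrophic balance: in the Southern Hemisphere the Coriolis force deflects motion to the left, so the geostrophic wind blows 90° to the left of the pressure-gradient force (low pressure on the right).
Rotating 315° by 90° counterclockwise gives 225° — the wind blows toward the southwest.

225°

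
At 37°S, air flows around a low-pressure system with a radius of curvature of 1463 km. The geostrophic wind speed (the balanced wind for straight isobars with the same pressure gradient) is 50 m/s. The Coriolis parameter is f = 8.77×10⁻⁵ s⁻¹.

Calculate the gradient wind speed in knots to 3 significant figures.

Around a low, centrifugal force acts outward with Coriolis, so pressure-gradient force balances both:
(1/ρ)|∂P/∂n| = fV + V²/R  →  V² + fR·V − fR·V_g = 0
With fR = 8.77×10⁻⁵ × 1463×10³ m = 128 m/s:
V = [−fR + √((fR)² + 4 fR V_g)]/2 = [−128 + √(128² + 4×128×50)]/2 = 38.5 m/s
Subgeostrophic (V < V_g = 50 m/s), as expected around a low.
Converting: 38.5 m/s × 1.944 = 74.8 knots

74.8 knots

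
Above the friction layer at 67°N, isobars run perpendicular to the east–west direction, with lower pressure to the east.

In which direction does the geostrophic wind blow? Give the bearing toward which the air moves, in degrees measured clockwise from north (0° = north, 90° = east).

180°

The pressure-gradient force points toward the east (bearing 090°).
Geostrophic balance: in the Northern Hemisphere the Coriolis force deflects motion to the right, so the geostrophic wind blows 90° to the right of the pressure-gradient force (low pressure on the left).
Rotating 090° by 90° clockwise gives 180° — the wind blows toward the south.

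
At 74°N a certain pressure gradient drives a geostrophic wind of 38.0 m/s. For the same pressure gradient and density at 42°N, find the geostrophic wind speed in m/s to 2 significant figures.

With the same pressure gradient and density, V_g ∝ 1/f ∝ 1/sin φ.
V₂ = V₁ · sin φ₁ / sin φ₂ = 38.0 × sin 74° / sin 42°
V₂ = 38.0 × 0.9613/0.6691 = 55 m/s

55 m/s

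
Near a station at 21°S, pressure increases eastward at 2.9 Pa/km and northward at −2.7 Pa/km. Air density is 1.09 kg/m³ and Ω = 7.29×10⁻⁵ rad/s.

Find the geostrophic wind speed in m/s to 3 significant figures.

69.6 m/s

Coriolis parameter at 21°S:
f = 2Ω sin φ = 2 × 7.29×10⁻⁵ × sin 21° = 5.23×10⁻⁵ s⁻¹
In the Southern Hemisphere f is negative: f = −5.23×10⁻⁵ s⁻¹.
Component geostrophic relations (x east, y north):
u_g = −(1/(fρ)) ∂P/∂y,  v_g = (1/(fρ)) ∂P/∂x
u_g = −(−2.7×10⁻³)/(−5.23×10⁻⁵ × 1.09) = −47.4 m/s;  v_g = (2.9×10⁻³)/(−5.23×10⁻⁵ × 1.09) = −50.9 m/s
|V_g| = √(u_g² + v_g²) = 69.6 m/s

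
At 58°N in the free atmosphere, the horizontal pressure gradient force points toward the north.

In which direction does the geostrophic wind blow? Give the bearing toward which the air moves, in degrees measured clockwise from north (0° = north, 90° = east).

090°

The pressure-gradient force points toward the north (bearing 000°).
Geostrophic balance: in the Northern Hemisphere the Coriolis force deflects motion to the right, so the geostrophic wind blows 90° to the right of the pressure-gradient force (low pressure on the left).
Rotating 000° by 90° clockwise gives 090° — the wind blows toward the east.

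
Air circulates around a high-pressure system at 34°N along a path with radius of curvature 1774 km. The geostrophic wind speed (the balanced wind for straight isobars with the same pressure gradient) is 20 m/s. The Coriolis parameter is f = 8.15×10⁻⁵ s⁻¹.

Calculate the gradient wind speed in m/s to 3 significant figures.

24.0 m/s

Around a high, pressure-gradient force acts outward with centrifugal, so Coriolis balances both:
fV = (1/ρ)|∂P/∂n| + V²/R  →  V² − fR·V + fR·V_g = 0
With fR = 8.15×10⁻⁵ × 1774×10³ m = 145 m/s:
V = [fR − √((fR)² − 4 fR V_g)]/2 = [145 − √(145² − 4×145×20)]/2 = 24 m/s
Supergeostrophic (V > V_g = 20 m/s), as expected around a high.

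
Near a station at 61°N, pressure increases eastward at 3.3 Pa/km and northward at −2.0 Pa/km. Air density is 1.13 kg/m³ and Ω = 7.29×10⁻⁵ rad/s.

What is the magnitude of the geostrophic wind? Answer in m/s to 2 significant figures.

Coriolis parameter at 61°N:
f = 2Ω sin φ = 2 × 7.29×10⁻⁵ × sin 61° = 1.28×10⁻⁴ s⁻¹
Component geostrophic relations (x east, y north):
u_g = −(1/(fρ)) ∂P/∂y,  v_g = (1/(fρ)) ∂P/∂x
u_g = −(−2.0×10⁻³)/(1.28×10⁻⁴ × 1.13) = 13.9 m/s;  v_g = (3.3×10⁻³)/(1.28×10⁻⁴ × 1.13) = 22.9 m/s
|V_g| = √(u_g² + v_g²) = 26.8 m/s

27 m/s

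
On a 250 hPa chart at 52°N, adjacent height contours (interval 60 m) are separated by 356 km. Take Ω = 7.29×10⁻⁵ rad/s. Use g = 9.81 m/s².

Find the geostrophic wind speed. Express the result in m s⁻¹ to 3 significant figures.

14.4 m s⁻¹

Coriolis parameter at 52°N:
f = 2Ω sin φ = 2 × 7.29×10⁻⁵ × sin 52° = 1.15×10⁻⁴ s⁻¹
Height gradient: |∂Z/∂n| = 60 m / 356000 m = 1.69×10⁻⁴
On a pressure surface, geostrophic balance gives V_g = (g/f)|∂Z/∂n|:
V_g = 9.81 × 1.69×10⁻⁴ / 1.15×10⁻⁴ = 14.4 m/s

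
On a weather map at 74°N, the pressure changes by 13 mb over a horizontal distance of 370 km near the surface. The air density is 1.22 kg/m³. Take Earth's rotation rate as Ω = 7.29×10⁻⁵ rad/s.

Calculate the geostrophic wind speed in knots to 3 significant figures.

Coriolis parameter at 74°N:
f = 2Ω sin φ = 2 × 7.29×10⁻⁵ × sin 74° = 1.40×10⁻⁴ s⁻¹
Pressure gradient: |∂P/∂n| = 1300 Pa / 370000 m = 3.51×10⁻³ Pa/m
Geostrophic balance (pressure-gradient force = Coriolis force):
V_g = (1/(fρ)) |∂P/∂n| = 3.51×10⁻³ / (1.40×10⁻⁴ × 1.22) = 20.5 m/s
Converting: 20.5 m/s × 1.944 = 39.9 knots

39.9 knots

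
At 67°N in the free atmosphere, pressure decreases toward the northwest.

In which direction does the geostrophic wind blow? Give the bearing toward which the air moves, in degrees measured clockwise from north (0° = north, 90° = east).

The pressure-gradient force points toward the northwest (bearing 315°).
Geostrophic balance: in the Northern Hemisphere the Coriolis force deflects motion to the right, so the geostrophic wind blows 90° to the right of the pressure-gradient force (low pressure on the left).
Rotating 315° by 90° clockwise gives 045° — the wind blows toward the northeast.

045°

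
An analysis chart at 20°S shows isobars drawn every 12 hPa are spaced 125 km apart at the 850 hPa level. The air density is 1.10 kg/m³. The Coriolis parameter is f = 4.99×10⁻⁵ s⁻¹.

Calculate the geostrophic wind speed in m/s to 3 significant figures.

175 m/s

Pressure gradient: |∂P/∂n| = 1200 Pa / 125000 m = 9.60×10⁻³ Pa/m
Geostrophic balance (pressure-gradient force = Coriolis force):
V_g = (1/(fρ)) |∂P/∂n| = 9.60×10⁻³ / (4.99×10⁻⁵ × 1.10) = 175 m/s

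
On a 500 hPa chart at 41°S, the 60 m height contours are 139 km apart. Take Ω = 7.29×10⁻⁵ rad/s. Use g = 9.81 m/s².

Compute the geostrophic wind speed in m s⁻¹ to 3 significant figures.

Coriolis parameter at 41°S:
f = 2Ω sin φ = 2 × 7.29×10⁻⁵ × sin 41° = 9.57×10⁻⁵ s⁻¹
Height gradient: |∂Z/∂n| = 60 m / 139000 m = 4.32×10⁻⁴
On a pressure surface, geostrophic balance gives V_g = (g/f)|∂Z/∂n|:
V_g = 9.81 × 4.32×10⁻⁴ / 9.57×10⁻⁵ = 44.3 m/s

44.3 m s⁻¹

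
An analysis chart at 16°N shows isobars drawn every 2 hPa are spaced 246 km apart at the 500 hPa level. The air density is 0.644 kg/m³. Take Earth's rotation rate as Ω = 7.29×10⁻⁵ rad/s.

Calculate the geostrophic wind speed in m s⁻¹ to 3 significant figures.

Coriolis parameter at 16°N:
f = 2Ω sin φ = 2 × 7.29×10⁻⁵ × sin 16° = 4.02×10⁻⁵ s⁻¹
Pressure gradient: |∂P/∂n| = 200 Pa / 246000 m = 8.13×10⁻⁴ Pa/m
Geostrophic balance (pressure-gradient force = Coriolis force):
V_g = (1/(fρ)) |∂P/∂n| = 8.13×10⁻⁴ / (4.02×10⁻⁵ × 0.644) = 31.4 m/s

31.4 m s⁻¹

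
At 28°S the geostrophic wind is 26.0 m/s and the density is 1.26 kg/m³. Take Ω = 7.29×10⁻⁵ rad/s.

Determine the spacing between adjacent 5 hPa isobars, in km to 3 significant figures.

Coriolis parameter at 28°S:
f = 2Ω sin φ = 2 × 7.29×10⁻⁵ × sin 28° = 6.84×10⁻⁵ s⁻¹
Geostrophic balance rearranged: |∂P/∂n| = f ρ V_g
|∂P/∂n| = 6.84×10⁻⁵ × 1.26 × 26.0 = 2.24×10⁻³ Pa/m
Isobar spacing: Δn = ΔP/|∂P/∂n| = 500 Pa / 2.24×10⁻³ Pa/m = 222977 m ≈ 223 km

223 km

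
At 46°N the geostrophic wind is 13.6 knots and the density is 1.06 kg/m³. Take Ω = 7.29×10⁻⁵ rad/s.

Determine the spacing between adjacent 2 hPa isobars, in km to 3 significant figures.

Coriolis parameter at 46°N:
f = 2Ω sin φ = 2 × 7.29×10⁻⁵ × sin 46° = 1.05×10⁻⁴ s⁻¹
Wind speed in SI: 13.6 knots = 7.00 m/s
Geostrophic balance rearranged: |∂P/∂n| = f ρ V_g
|∂P/∂n| = 1.05×10⁻⁴ × 1.06 × 7.00 = 7.78×10⁻⁴ Pa/m
Isobar spacing: Δn = ΔP/|∂P/∂n| = 200 Pa / 7.78×10⁻⁴ Pa/m = 257132 m ≈ 257 km

257 km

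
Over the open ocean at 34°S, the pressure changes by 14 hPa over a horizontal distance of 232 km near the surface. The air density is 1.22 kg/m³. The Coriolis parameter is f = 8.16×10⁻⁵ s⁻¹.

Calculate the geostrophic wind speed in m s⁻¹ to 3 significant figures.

Pressure gradient: |∂P/∂n| = 1400 Pa / 232000 m = 6.03×10⁻³ Pa/m
Geostrophic balance (pressure-gradient force = Coriolis force):
V_g = (1/(fρ)) |∂P/∂n| = 6.03×10⁻³ / (8.16×10⁻⁵ × 1.22) = 60.6 m/s

60.6 m s⁻¹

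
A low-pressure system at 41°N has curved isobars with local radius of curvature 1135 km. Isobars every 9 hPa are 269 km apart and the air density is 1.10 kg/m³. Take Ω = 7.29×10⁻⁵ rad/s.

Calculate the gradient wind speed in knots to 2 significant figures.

Coriolis parameter at 41°N:
f = 2Ω sin φ = 2 × 7.29×10⁻⁵ × sin 41° = 9.57×10⁻⁵ s⁻¹
Pressure gradient: |∂P/∂n| = 900 Pa / 269000 m = 3.35×10⁻³ Pa/m
Geostrophic speed: V_g = |∂P/∂n|/(fρ) = 3.35×10⁻³/(9.57×10⁻⁵ × 1.10) = 31.8 m/s
Around a low, centrifugal force acts outward with Coriolis, so pressure-gradient force balances both:
(1/ρ)|∂P/∂n| = fV + V²/R  →  V² + fR·V − fR·V_g = 0
With fR = 9.57×10⁻⁵ × 1135×10³ m = 109 m/s:
V = [−fR + √((fR)² + 4 fR V_g)]/2 = [−109 + √(109² + 4×109×31.8)]/2 = 25.7 m/s
Subgeostrophic (V < V_g = 31.8 m/s), as expected around a low.
Converting: 25.7 m/s × 1.944 = 50 knots

50 knots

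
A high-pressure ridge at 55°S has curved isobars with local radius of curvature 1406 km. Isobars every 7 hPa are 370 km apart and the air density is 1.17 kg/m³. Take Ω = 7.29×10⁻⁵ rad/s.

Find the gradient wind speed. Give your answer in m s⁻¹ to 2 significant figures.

15 m s⁻¹

Coriolis parameter at 55°S:
f = 2Ω sin φ = 2 × 7.29×10⁻⁵ × sin 55° = 1.19×10⁻⁴ s⁻¹
Pressure gradient: |∂P/∂n| = 700 Pa / 370000 m = 1.89×10⁻³ Pa/m
Geostrophic speed: V_g = |∂P/∂n|/(fρ) = 1.89×10⁻³/(1.19×10⁻⁴ × 1.17) = 13.5 m/s
Around a high, pressure-gradient force acts outward with centrifugal, so Coriolis balances both:
fV = (1/ρ)|∂P/∂n| + V²/R  →  V² − fR·V + fR·V_g = 0
With fR = 1.19×10⁻⁴ × 1406×10³ m = 168 m/s:
V = [fR − √((fR)² − 4 fR V_g)]/2 = [168 − √(168² − 4×168×13.5)]/2 = 14.9 m/s
Supergeostrophic (V > V_g = 13.5 m/s), as expected around a high.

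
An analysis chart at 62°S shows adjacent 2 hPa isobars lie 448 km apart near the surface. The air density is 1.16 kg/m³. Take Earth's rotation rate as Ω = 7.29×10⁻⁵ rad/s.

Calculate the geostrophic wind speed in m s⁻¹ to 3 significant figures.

2.99 m s⁻¹

Coriolis parameter at 62°S:
f = 2Ω sin φ = 2 × 7.29×10⁻⁵ × sin 62° = 1.29×10⁻⁴ s⁻¹
Pressure gradient: |∂P/∂n| = 200 Pa / 448000 m = 4.46×10⁻⁴ Pa/m
Geostrophic balance (pressure-gradient force = Coriolis force):
V_g = (1/(fρ)) |∂P/∂n| = 4.46×10⁻⁴ / (1.29×10⁻⁴ × 1.16) = 2.99 m/s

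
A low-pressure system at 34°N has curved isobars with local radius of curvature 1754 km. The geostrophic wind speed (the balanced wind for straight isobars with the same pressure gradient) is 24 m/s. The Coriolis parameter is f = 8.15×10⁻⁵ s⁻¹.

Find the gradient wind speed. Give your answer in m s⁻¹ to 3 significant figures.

20.9 m s⁻¹

Around a low, centrifugal force acts outward with Coriolis, so pressure-gradient force balances both:
(1/ρ)|∂P/∂n| = fV + V²/R  →  V² + fR·V − fR·V_g = 0
With fR = 8.15×10⁻⁵ × 1754×10³ m = 143 m/s:
V = [−fR + √((fR)² + 4 fR V_g)]/2 = [−143 + √(143² + 4×143×24)]/2 = 20.9 m/s
Subgeostrophic (V < V_g = 24 m/s), as expected around a low.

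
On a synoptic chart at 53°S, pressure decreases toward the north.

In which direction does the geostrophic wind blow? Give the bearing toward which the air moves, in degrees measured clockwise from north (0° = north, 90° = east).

270°

The pressure-gradient force points toward the north (bearing 000°).
Geostrophic balance: in the Southern Hemisphere the Coriolis force deflects motion to the left, so the geostrophic wind blows 90° to the left of the pressure-gradient force (low pressure on the right).
Rotating 000° by 90° counterclockwise gives 270° — the wind blows toward the west.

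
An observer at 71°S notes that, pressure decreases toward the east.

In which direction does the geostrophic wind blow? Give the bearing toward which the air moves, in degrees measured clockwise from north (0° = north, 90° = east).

The pressure-gradient force points toward the east (bearing 090°).
Geostrophic balance: in the Southern Hemisphere the Coriolis force deflects motion to the left, so the geostrophic wind blows 90° to the left of the pressure-gradient force (low pressure on the right).
Rotating 090° by 90° counterclockwise gives 000° — the wind blows toward the north.

000°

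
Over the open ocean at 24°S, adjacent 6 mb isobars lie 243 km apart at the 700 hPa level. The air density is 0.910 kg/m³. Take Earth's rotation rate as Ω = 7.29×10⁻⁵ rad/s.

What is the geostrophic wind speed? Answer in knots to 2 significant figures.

Coriolis parameter at 24°S:
f = 2Ω sin φ = 2 × 7.29×10⁻⁵ × sin 24° = 5.93×10⁻⁵ s⁻¹
Pressure gradient: |∂P/∂n| = 600 Pa / 243000 m = 2.47×10⁻³ Pa/m
Geostrophic balance (pressure-gradient force = Coriolis force):
V_g = (1/(fρ)) |∂P/∂n| = 2.47×10⁻³ / (5.93×10⁻⁵ × 0.910) = 45.8 m/s
Converting: 45.8 m/s × 1.944 = 89 knots

89 knots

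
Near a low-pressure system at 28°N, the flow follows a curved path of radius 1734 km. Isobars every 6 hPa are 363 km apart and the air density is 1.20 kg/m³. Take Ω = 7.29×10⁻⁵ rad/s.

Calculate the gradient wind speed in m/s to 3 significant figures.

17.5 m/s

Coriolis parameter at 28°N:
f = 2Ω sin φ = 2 × 7.29×10⁻⁵ × sin 28° = 6.84×10⁻⁵ s⁻¹
Pressure gradient: |∂P/∂n| = 600 Pa / 363000 m = 1.65×10⁻³ Pa/m
Geostrophic speed: V_g = |∂P/∂n|/(fρ) = 1.65×10⁻³/(6.84×10⁻⁵ × 1.20) = 20.1 m/s
Around a low, centrifugal force acts outward with Coriolis, so pressure-gradient force balances both:
(1/ρ)|∂P/∂n| = fV + V²/R  →  V² + fR·V − fR·V_g = 0
With fR = 6.84×10⁻⁵ × 1734×10³ m = 119 m/s:
V = [−fR + √((fR)² + 4 fR V_g)]/2 = [−119 + √(119² + 4×119×20.1)]/2 = 17.5 m/s
Subgeostrophic (V < V_g = 20.1 m/s), as expected around a low.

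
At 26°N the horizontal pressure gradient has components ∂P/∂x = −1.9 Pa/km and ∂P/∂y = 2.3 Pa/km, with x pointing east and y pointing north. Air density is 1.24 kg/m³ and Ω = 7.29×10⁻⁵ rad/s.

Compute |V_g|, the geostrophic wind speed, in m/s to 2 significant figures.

38 m/s

Coriolis parameter at 26°N:
f = 2Ω sin φ = 2 × 7.29×10⁻⁵ × sin 26° = 6.39×10⁻⁵ s⁻¹
Component geostrophic relations (x east, y north):
u_g = −(1/(fρ)) ∂P/∂y,  v_g = (1/(fρ)) ∂P/∂x
u_g = −(2.3×10⁻³)/(6.39×10⁻⁵ × 1.24) = −29.0 m/s;  v_g = (−1.9×10⁻³)/(6.39×10⁻⁵ × 1.24) = −24.0 m/s
|V_g| = √(u_g² + v_g²) = 37.6 m/s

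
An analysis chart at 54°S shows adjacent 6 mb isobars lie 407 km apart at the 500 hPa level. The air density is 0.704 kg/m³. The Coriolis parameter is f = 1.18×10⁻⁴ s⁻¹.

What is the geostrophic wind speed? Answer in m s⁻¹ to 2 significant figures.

18 m s⁻¹

Pressure gradient: |∂P/∂n| = 600 Pa / 407000 m = 1.47×10⁻³ Pa/m
Geostrophic balance (pressure-gradient force = Coriolis force):
V_g = (1/(fρ)) |∂P/∂n| = 1.47×10⁻³ / (1.18×10⁻⁴ × 0.704) = 17.7 m/s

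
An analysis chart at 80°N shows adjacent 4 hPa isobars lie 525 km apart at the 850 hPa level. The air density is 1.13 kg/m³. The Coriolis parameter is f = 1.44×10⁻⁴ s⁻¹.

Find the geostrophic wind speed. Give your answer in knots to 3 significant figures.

Pressure gradient: |∂P/∂n| = 400 Pa / 525000 m = 7.62×10⁻⁴ Pa/m
Geostrophic balance (pressure-gradient force = Coriolis force):
V_g = (1/(fρ)) |∂P/∂n| = 7.62×10⁻⁴ / (1.44×10⁻⁴ × 1.13) = 4.68 m/s
Converting: 4.68 m/s × 1.944 = 9.10 knots

9.10 knots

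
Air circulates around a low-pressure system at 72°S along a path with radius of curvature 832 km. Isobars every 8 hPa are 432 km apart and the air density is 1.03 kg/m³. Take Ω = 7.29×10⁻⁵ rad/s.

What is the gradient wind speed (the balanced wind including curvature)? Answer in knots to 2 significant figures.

23 knots

Coriolis parameter at 72°S:
f = 2Ω sin φ = 2 × 7.29×10⁻⁵ × sin 72° = 1.39×10⁻⁴ s⁻¹
Pressure gradient: |∂P/∂n| = 800 Pa / 432000 m = 1.85×10⁻³ Pa/m
Geostrophic speed: V_g = |∂P/∂n|/(fρ) = 1.85×10⁻³/(1.39×10⁻⁴ × 1.03) = 13.0 m/s
Around a low, centrifugal force acts outward with Coriolis, so pressure-gradient force balances both:
(1/ρ)|∂P/∂n| = fV + V²/R  →  V² + fR·V − fR·V_g = 0
With fR = 1.39×10⁻⁴ × 832×10³ m = 115 m/s:
V = [−fR + √((fR)² + 4 fR V_g)]/2 = [−115 + √(115² + 4×115×13)]/2 = 11.8 m/s
Subgeostrophic (V < V_g = 13 m/s), as expected around a low.
Converting: 11.8 m/s × 1.944 = 23 knots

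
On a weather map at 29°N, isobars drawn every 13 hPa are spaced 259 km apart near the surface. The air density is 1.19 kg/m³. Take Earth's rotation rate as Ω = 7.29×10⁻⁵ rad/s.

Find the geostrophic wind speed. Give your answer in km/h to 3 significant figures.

215 km/h

Coriolis parameter at 29°N:
f = 2Ω sin φ = 2 × 7.29×10⁻⁵ × sin 29° = 7.07×10⁻⁵ s⁻¹
Pressure gradient: |∂P/∂n| = 1300 Pa / 259000 m = 5.02×10⁻³ Pa/m
Geostrophic balance (pressure-gradient force = Coriolis force):
V_g = (1/(fρ)) |∂P/∂n| = 5.02×10⁻³ / (7.07×10⁻⁵ × 1.19) = 59.7 m/s
Converting: 59.7 m/s × 3.6 = 215 km/h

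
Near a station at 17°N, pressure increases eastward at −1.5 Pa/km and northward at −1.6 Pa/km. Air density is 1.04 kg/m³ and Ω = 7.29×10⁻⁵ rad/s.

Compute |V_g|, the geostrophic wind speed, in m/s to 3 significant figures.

49.5 m/s

Coriolis parameter at 17°N:
f = 2Ω sin φ = 2 × 7.29×10⁻⁵ × sin 17° = 4.26×10⁻⁵ s⁻¹
Component geostrophic relations (x east, y north):
u_g = −(1/(fρ)) ∂P/∂y,  v_g = (1/(fρ)) ∂P/∂x
u_g = −(−1.6×10⁻³)/(4.26×10⁻⁵ × 1.04) = 36.1 m/s;  v_g = (−1.5×10⁻³)/(4.26×10⁻⁵ × 1.04) = −33.8 m/s
|V_g| = √(u_g² + v_g²) = 49.5 m/s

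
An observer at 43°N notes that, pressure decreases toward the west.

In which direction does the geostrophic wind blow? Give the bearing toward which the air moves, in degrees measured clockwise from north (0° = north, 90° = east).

The pressure-gradient force points toward the west (bearing 270°).
Geostrophic balance: in the Northern Hemisphere the Coriolis force deflects motion to the right, so the geostrophic wind blows 90° to the right of the pressure-gradient force (low pressure on the left).
Rotating 270° by 90° clockwise gives 000° — the wind blows toward the north.

000°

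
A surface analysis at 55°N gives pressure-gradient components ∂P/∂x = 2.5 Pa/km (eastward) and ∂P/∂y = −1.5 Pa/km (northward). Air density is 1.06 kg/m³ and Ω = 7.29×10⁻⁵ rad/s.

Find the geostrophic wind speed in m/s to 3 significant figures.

Coriolis parameter at 55°N:
f = 2Ω sin φ = 2 × 7.29×10⁻⁵ × sin 55° = 1.19×10⁻⁴ s⁻¹
Component geostrophic relations (x east, y north):
u_g = −(1/(fρ)) ∂P/∂y,  v_g = (1/(fρ)) ∂P/∂x
u_g = −(−1.5×10⁻³)/(1.19×10⁻⁴ × 1.06) = 11.8 m/s;  v_g = (2.5×10⁻³)/(1.19×10⁻⁴ × 1.06) = 19.7 m/s
|V_g| = √(u_g² + v_g²) = 23.0 m/s

23.0 m/s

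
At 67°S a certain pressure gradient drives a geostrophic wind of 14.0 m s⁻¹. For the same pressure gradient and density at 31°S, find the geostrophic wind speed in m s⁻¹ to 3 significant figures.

With the same pressure gradient and density, V_g ∝ 1/f ∝ 1/sin φ.
V₂ = V₁ · sin φ₁ / sin φ₂ = 14.0 × sin 67° / sin 31°
V₂ = 14.0 × 0.9205/0.5150 = 25.0 m s⁻¹

25.0 m s⁻¹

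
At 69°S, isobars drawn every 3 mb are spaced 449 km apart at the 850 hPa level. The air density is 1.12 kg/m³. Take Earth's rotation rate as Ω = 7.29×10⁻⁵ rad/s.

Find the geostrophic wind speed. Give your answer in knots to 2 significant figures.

8.5 knots

Coriolis parameter at 69°S:
f = 2Ω sin φ = 2 × 7.29×10⁻⁵ × sin 69° = 1.36×10⁻⁴ s⁻¹
Pressure gradient: |∂P/∂n| = 300 Pa / 449000 m = 6.68×10⁻⁴ Pa/m
Geostrophic balance (pressure-gradient force = Coriolis force):
V_g = (1/(fρ)) |∂P/∂n| = 6.68×10⁻⁴ / (1.36×10⁻⁴ × 1.12) = 4.38 m/s
Converting: 4.38 m/s × 1.944 = 8.5 knots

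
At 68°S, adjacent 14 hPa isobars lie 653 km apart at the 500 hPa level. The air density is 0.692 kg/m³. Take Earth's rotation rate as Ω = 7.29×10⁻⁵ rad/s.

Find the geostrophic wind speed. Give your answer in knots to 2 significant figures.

Coriolis parameter at 68°S:
f = 2Ω sin φ = 2 × 7.29×10⁻⁵ × sin 68° = 1.35×10⁻⁴ s⁻¹
Pressure gradient: |∂P/∂n| = 1400 Pa / 653000 m = 2.14×10⁻³ Pa/m
Geostrophic balance (pressure-gradient force = Coriolis force):
V_g = (1/(fρ)) |∂P/∂n| = 2.14×10⁻³ / (1.35×10⁻⁴ × 0.692) = 22.9 m/s
Converting: 22.9 m/s × 1.944 = 45 knots

45 knots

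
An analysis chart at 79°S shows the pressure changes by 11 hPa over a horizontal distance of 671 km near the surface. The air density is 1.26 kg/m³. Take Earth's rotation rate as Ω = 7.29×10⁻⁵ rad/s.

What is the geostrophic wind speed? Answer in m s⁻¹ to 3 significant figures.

Coriolis parameter at 79°S:
f = 2Ω sin φ = 2 × 7.29×10⁻⁵ × sin 79° = 1.43×10⁻⁴ s⁻¹
Pressure gradient: |∂P/∂n| = 1100 Pa / 671000 m = 1.64×10⁻³ Pa/m
Geostrophic balance (pressure-gradient force = Coriolis force):
V_g = (1/(fρ)) |∂P/∂n| = 1.64×10⁻³ / (1.43×10⁻⁴ × 1.26) = 9.09 m/s

9.09 m s⁻¹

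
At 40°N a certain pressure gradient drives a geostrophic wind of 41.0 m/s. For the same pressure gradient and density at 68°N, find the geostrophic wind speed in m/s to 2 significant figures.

With the same pressure gradient and density, V_g ∝ 1/f ∝ 1/sin φ.
V₂ = V₁ · sin φ₁ / sin φ₂ = 41.0 × sin 40° / sin 68°
V₂ = 41.0 × 0.6428/0.9272 = 28 m/s

28 m/s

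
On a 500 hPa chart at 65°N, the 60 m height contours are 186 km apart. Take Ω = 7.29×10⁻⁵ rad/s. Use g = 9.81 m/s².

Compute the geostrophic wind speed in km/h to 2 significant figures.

Coriolis parameter at 65°N:
f = 2Ω sin φ = 2 × 7.29×10⁻⁵ × sin 65° = 1.32×10⁻⁴ s⁻¹
Height gradient: |∂Z/∂n| = 60 m / 186000 m = 3.23×10⁻⁴
On a pressure surface, geostrophic balance gives V_g = (g/f)|∂Z/∂n|:
V_g = 9.81 × 3.23×10⁻⁴ / 1.32×10⁻⁴ = 23.9 m/s
Converting: 23.9 m/s × 3.6 = 86 km/h

86 km/h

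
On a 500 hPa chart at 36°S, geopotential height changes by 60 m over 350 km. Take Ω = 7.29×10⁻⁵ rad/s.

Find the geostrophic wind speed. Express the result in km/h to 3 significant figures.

Coriolis parameter at 36°S:
f = 2Ω sin φ = 2 × 7.29×10⁻⁵ × sin 36° = 8.57×10⁻⁵ s⁻¹
Height gradient: |∂Z/∂n| = 60 m / 350000 m = 1.71×10⁻⁴
On a pressure surface, geostrophic balance gives V_g = (g/f)|∂Z/∂n|:
V_g = 9.81 × 1.71×10⁻⁴ / 8.57×10⁻⁵ = 19.6 m/s
Converting: 19.6 m/s × 3.6 = 70.6 km/h

70.6 km/h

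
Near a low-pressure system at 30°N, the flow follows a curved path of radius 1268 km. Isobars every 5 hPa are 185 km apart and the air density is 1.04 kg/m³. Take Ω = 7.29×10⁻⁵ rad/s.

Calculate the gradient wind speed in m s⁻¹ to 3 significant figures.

27.5 m s⁻¹

Coriolis parameter at 30°N:
f = 2Ω sin φ = 2 × 7.29×10⁻⁵ × sin 30° = 7.29×10⁻⁵ s⁻¹
Pressure gradient: |∂P/∂n| = 500 Pa / 185000 m = 2.70×10⁻³ Pa/m
Geostrophic speed: V_g = |∂P/∂n|/(fρ) = 2.70×10⁻³/(7.29×10⁻⁵ × 1.04) = 35.6 m/s
Around a low, centrifugal force acts outward with Coriolis, so pressure-gradient force balances both:
(1/ρ)|∂P/∂n| = fV + V²/R  →  V² + fR·V − fR·V_g = 0
With fR = 7.29×10⁻⁵ × 1268×10³ m = 92.4 m/s:
V = [−fR + √((fR)² + 4 fR V_g)]/2 = [−92.4 + √(92.4² + 4×92.4×35.6)]/2 = 27.5 m/s
Subgeostrophic (V < V_g = 35.6 m/s), as expected around a low.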